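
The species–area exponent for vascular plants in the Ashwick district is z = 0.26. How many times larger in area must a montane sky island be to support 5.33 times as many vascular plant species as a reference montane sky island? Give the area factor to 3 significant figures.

624

(A₂/A₁)^0.26 = 5.33, so A₂/A₁ = 5.33^(1/0.26) = 5.33^3.846
ln(A₂/A₁) = ln 5.33 / 0.26 = 1.6734 / 0.26 = 6.4360
A₂/A₁ = e^6.4360 ≈ 623.9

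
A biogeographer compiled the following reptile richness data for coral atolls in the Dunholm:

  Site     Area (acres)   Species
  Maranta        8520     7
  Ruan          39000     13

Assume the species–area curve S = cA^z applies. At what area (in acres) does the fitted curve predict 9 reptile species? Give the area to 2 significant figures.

z = ln(13/7) / ln(39000/8520) = 0.6190 / 1.5211 = 0.4070
c = 7 / 8520^0.4070 = 7 / 39.77 = 0.176
A = (9/0.176)^(1/0.4070) ⇒ ln A = ln(51.13)/0.4070 = 9.6677
A = e^9.6677 ≈ 15799 acres

16000 acres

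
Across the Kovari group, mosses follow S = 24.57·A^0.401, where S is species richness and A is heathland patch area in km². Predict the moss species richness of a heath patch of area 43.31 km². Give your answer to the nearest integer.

111 species

S = 24.57 × 43.31^0.401 = 24.57 × 4.532 ≈ 111.3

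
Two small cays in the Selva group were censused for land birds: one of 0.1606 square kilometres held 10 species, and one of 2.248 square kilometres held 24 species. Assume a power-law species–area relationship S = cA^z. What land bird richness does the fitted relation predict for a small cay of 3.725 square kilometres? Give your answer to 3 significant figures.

28.4

z = ln(24/10) / ln(2.248/0.1606) = 0.8755 / 2.6389 = 0.3318
c = 10 / 0.1606^0.3318 = 10 / 0.5451 = 18.34
S₃ = 18.34 × 3.725^0.3318 = 18.34 × 1.547 ≈ 28.38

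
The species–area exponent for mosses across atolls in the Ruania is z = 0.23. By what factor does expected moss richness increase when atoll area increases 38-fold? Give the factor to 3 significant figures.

S₂/S₁ = (A₂/A₁)^z = 38^0.23
ln(S₂/S₁) = 0.23 × ln 38 = 0.23 × 3.6376 = 0.8366
S₂/S₁ = e^0.8366 ≈ 2.309

2.31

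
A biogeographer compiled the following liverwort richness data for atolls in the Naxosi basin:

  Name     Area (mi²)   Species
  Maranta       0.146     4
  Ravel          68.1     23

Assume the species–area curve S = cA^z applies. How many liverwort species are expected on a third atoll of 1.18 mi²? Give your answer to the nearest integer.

7

z = ln(23/4) / ln(68.1/0.146) = 1.7492 / 6.1451 = 0.2846
c = 4 / 0.146^0.2846 = 4 / 0.5783 = 6.917
S₃ = 6.917 × 1.18^0.2846 = 6.917 × 1.048 ≈ 7.251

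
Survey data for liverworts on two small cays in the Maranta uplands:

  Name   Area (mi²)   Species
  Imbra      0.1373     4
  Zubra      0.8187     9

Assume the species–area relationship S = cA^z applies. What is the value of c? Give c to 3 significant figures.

9.86

z = ln(S₂/S₁) / ln(A₂/A₁) = ln(9/4) / ln(0.8187/0.1373) = 0.8109 / 1.7855 = 0.4542
c = S₁ / A₁^z = 4 / 0.1373^0.4542 = 4 / 0.4058 = 9.856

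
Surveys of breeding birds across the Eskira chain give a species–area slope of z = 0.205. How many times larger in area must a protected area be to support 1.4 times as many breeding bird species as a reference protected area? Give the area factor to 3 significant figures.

5.16

(A₂/A₁)^0.205 = 1.4, so A₂/A₁ = 1.4^(1/0.205) = 1.4^4.878
ln(A₂/A₁) = ln 1.4 / 0.205 = 0.3365 / 0.205 = 1.6413
A₂/A₁ = e^1.6413 ≈ 5.162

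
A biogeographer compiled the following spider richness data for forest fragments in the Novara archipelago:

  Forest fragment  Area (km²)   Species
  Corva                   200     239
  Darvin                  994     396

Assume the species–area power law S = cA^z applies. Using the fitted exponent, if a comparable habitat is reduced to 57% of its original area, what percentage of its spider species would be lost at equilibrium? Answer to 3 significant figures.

z = ln(396/239) / ln(994/200) = 0.5050 / 1.6034 = 0.3149
S_new/S_old = (A_new/A_old)^z = 0.57^0.3149 = exp(0.3149 × -0.5621) = 0.8378
Fraction lost = 1 − 0.8378 = 0.1622

16.2%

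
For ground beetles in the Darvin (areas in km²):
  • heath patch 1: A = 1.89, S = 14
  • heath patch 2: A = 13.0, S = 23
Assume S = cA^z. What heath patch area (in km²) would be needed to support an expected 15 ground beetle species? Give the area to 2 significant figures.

2.5 km²

z = ln(23/14) / ln(13/1.89) = 0.4964 / 1.9284 = 0.2574
c = 14 / 1.89^0.2574 = 14 / 1.178 = 11.88
A = (15/11.88)^(1/0.2574) ⇒ ln A = ln(1.262)/0.2574 = 0.9046
A = e^0.9046 ≈ 2.471 km²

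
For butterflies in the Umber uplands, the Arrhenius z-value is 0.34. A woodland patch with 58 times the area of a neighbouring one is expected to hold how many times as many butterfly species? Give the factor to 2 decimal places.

3.98

S₂/S₁ = (A₂/A₁)^z = 58^0.34
ln(S₂/S₁) = 0.34 × ln 58 = 0.34 × 4.0604 = 1.3806
S₂/S₁ = e^1.3806 ≈ 3.977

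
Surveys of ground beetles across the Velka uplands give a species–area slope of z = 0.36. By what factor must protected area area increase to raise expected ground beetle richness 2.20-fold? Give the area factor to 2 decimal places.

8.94

(A₂/A₁)^0.36 = 2.2, so A₂/A₁ = 2.2^(1/0.36) = 2.2^2.778
ln(A₂/A₁) = ln 2.2 / 0.36 = 0.7885 / 0.36 = 2.1902
A₂/A₁ = e^2.1902 ≈ 8.937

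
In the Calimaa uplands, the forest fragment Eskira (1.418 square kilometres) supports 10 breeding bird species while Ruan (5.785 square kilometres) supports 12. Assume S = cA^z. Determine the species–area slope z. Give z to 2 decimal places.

Taking logs: ln S = ln c + z ln A, so z = (ln S₂ − ln S₁)/(ln A₂ − ln A₁).
z = ln(12/10) / ln(5.785/1.418) = ln(1.2) / ln(4.08) = 0.1823 / 1.4060 = 0.1297

0.13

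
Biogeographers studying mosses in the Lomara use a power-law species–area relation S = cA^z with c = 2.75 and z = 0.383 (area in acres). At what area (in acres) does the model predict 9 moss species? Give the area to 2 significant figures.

9 = 2.75 × A^0.383  ⇒  A^0.383 = 9/2.75 = 3.273
ln A = ln(3.273) / 0.383 = 1.1856 / 0.383 = 3.0956
A = e^3.0956 ≈ 22.1 acres

22 acres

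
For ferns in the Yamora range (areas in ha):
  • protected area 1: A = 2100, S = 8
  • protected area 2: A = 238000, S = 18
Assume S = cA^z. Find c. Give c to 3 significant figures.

2.16

z = ln(S₂/S₁) / ln(A₂/A₁) = ln(18/8) / ln(238000/2100) = 0.8109 / 4.7303 = 0.1714
c = S₁ / A₁^z = 8 / 2100^0.1714 = 8 / 3.711 = 2.156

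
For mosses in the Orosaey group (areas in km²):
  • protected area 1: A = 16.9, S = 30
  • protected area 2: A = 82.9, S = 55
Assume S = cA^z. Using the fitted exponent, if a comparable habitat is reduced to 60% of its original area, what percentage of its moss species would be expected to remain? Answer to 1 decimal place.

82.3%

z = ln(55/30) / ln(82.9/16.9) = 0.6061 / 1.5903 = 0.3811
S_new/S_old = (A_new/A_old)^z = 0.6^0.3811 = exp(0.3811 × -0.5108) = 0.8231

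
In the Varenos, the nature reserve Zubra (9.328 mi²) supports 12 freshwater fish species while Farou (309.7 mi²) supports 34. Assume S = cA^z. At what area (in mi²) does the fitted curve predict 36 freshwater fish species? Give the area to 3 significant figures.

375 mi²

z = ln(34/12) / ln(309.7/9.328) = 1.0415 / 3.5026 = 0.2973
c = 12 / 9.328^0.2973 = 12 / 1.942 = 6.178
A = (36/6.178)^(1/0.2973) ⇒ ln A = ln(5.827)/0.2973 = 5.9278
A = e^5.9278 ≈ 375.3 mi²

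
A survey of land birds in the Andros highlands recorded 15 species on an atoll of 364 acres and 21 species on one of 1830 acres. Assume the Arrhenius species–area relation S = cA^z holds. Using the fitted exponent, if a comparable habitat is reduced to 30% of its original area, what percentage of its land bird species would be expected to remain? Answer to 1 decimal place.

z = ln(21/15) / ln(1830/364) = 0.3365 / 1.6149 = 0.2084
S_new/S_old = (A_new/A_old)^z = 0.3^0.2084 = exp(0.2084 × -1.2040) = 0.7781

77.8%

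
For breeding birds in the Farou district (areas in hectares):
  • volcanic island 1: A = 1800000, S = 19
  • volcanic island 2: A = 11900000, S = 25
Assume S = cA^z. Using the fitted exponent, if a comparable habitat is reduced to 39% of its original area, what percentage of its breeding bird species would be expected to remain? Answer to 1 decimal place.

z = ln(25/19) / ln(11900000/1800000) = 0.2744 / 1.8888 = 0.1453
S_new/S_old = (A_new/A_old)^z = 0.39^0.1453 = exp(0.1453 × -0.9416) = 0.8721

87.2%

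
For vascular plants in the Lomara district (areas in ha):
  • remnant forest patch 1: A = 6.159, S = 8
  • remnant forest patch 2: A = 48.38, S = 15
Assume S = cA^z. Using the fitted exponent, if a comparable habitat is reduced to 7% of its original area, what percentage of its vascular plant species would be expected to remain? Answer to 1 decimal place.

44.4%

z = ln(15/8) / ln(48.38/6.159) = 0.6286 / 2.0612 = 0.3050
S_new/S_old = (A_new/A_old)^z = 0.07^0.3050 = exp(0.3050 × -2.6593) = 0.4444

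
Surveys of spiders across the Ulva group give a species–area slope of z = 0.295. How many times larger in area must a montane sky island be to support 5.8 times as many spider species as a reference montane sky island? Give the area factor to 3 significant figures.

387

(A₂/A₁)^0.295 = 5.8, so A₂/A₁ = 5.8^(1/0.295) = 5.8^3.39
ln(A₂/A₁) = ln 5.8 / 0.295 = 1.7579 / 0.295 = 5.9588
A₂/A₁ = e^5.9588 ≈ 387.2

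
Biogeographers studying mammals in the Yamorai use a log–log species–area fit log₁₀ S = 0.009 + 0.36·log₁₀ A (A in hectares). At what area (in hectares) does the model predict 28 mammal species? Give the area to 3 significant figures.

28 = 1.021 × A^0.36  ⇒  A^0.36 = 28/1.021 = 27.43
ln A = ln(27.43) / 0.36 = 3.3115 / 0.36 = 9.1986
A = e^9.1986 ≈ 9883 hectares

9880 hectares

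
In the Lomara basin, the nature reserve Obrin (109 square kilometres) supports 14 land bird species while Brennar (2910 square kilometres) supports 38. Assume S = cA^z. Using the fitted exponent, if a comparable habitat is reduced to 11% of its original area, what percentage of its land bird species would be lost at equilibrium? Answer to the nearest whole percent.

z = ln(38/14) / ln(2910/109) = 0.9985 / 3.2846 = 0.3040
S_new/S_old = (A_new/A_old)^z = 0.11^0.3040 = exp(0.3040 × -2.2073) = 0.5112
Fraction lost = 1 − 0.5112 = 0.4888

49%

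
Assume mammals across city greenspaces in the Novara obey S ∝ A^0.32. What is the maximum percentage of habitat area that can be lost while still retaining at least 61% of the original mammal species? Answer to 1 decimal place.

Need (A_new/A_old)^0.32 = 0.61, so A_new/A_old = 0.61^(1/0.32) = 0.61^3.125
ln(A_new/A_old) = ln 0.61 / 0.32 = -0.4943 / 0.32 = -1.5447
A_new/A_old = e^-1.5447 ≈ 0.2134
Fraction that can be lost = 1 − 0.2134 = 0.7866

78.7%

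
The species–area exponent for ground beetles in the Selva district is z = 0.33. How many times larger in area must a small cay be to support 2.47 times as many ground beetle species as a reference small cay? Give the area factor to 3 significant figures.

15.5

(A₂/A₁)^0.33 = 2.47, so A₂/A₁ = 2.47^(1/0.33) = 2.47^3.03
ln(A₂/A₁) = ln 2.47 / 0.33 = 0.9042 / 0.33 = 2.7401
A₂/A₁ = e^2.7401 ≈ 15.49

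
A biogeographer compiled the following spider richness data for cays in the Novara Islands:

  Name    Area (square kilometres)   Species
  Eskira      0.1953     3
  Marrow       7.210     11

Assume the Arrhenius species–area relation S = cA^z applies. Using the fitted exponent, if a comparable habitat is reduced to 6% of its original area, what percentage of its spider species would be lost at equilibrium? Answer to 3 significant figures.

63.7%

z = ln(11/3) / ln(7.21/0.1953) = 1.2993 / 3.6087 = 0.3600
S_new/S_old = (A_new/A_old)^z = 0.06^0.3600 = exp(0.3600 × -2.8134) = 0.3631
Fraction lost = 1 − 0.3631 = 0.6369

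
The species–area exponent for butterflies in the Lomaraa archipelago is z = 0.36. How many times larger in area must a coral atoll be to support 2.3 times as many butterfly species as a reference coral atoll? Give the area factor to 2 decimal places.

(A₂/A₁)^0.36 = 2.3, so A₂/A₁ = 2.3^(1/0.36) = 2.3^2.778
ln(A₂/A₁) = ln 2.3 / 0.36 = 0.8329 / 0.36 = 2.3136
A₂/A₁ = e^2.3136 ≈ 10.11

10.11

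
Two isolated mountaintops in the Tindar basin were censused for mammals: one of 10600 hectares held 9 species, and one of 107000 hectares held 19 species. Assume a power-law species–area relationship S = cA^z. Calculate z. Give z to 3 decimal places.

0.323

Taking logs: ln S = ln c + z ln A, so z = (ln S₂ − ln S₁)/(ln A₂ − ln A₁).
z = ln(19/9) / ln(107000/10600) = ln(2.111) / ln(10.09) = 0.7472 / 2.3120 = 0.3232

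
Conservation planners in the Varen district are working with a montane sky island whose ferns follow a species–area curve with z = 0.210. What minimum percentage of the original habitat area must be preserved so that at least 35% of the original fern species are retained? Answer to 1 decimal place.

0.7%

Need (A_new/A_old)^0.21 = 0.35, so A_new/A_old = 0.35^(1/0.21) = 0.35^4.762
ln(A_new/A_old) = ln 0.35 / 0.21 = -1.0498 / 0.21 = -4.9992
A_new/A_old = e^-4.9992 ≈ 0.006744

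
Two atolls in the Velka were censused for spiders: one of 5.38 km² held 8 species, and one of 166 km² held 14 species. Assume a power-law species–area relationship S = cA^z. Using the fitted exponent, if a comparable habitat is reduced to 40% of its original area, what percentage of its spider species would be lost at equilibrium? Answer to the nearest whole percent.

z = ln(14/8) / ln(166/5.38) = 0.5596 / 3.4293 = 0.1632
S_new/S_old = (A_new/A_old)^z = 0.4^0.1632 = exp(0.1632 × -0.9163) = 0.8611
Fraction lost = 1 − 0.8611 = 0.1389

14%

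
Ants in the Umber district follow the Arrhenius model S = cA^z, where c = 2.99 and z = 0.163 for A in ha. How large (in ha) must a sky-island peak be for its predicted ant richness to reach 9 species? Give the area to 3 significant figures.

9 = 2.99 × A^0.163  ⇒  A^0.163 = 9/2.99 = 3.01
ln A = ln(3.01) / 0.163 = 1.1020 / 0.163 = 6.7604
A = e^6.7604 ≈ 863 ha

863 ha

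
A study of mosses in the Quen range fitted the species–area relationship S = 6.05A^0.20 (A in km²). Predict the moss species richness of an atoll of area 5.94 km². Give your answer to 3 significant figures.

S = 6.05 × 5.94^0.2 = 6.05 × 1.428 ≈ 8.64

8.64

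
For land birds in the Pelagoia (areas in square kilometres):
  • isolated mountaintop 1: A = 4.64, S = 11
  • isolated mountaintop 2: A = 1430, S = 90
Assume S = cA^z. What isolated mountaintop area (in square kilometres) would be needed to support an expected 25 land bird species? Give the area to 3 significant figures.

z = ln(90/11) / ln(1430/4.64) = 2.1019 / 5.7307 = 0.3668
c = 11 / 4.64^0.3668 = 11 / 1.756 = 6.265
A = (25/6.265)^(1/0.3668) ⇒ ln A = ln(3.99)/0.3668 = 3.7731
A = e^3.7731 ≈ 43.51 square kilometres

43.5 square kilometres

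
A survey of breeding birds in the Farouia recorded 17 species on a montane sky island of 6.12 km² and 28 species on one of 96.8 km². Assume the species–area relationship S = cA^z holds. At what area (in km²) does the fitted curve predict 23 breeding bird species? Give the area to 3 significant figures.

z = ln(28/17) / ln(96.8/6.12) = 0.4990 / 2.7611 = 0.1807
c = 17 / 6.12^0.1807 = 17 / 1.387 = 12.25
A = (23/12.25)^(1/0.1807) ⇒ ln A = ln(1.877)/0.1807 = 3.4842
A = e^3.4842 ≈ 32.6 km²

32.6 km²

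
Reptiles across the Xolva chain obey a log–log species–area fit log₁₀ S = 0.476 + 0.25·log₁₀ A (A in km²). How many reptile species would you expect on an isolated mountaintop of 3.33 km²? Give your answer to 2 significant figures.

S = 2.992 × 3.33^0.25
ln S = ln 2.992 + 0.25 × ln 3.33 = 1.0960 + 0.25 × 1.2030 = 1.3968
S = e^1.3968 ≈ 4.042

4.0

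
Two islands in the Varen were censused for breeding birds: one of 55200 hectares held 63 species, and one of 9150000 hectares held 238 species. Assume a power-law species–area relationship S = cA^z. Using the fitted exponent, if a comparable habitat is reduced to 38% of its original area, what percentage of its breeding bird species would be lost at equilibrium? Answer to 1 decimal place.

22.2%

z = ln(238/63) / ln(9150000/55200) = 1.3291 / 5.1105 = 0.2601
S_new/S_old = (A_new/A_old)^z = 0.38^0.2601 = exp(0.2601 × -0.9676) = 0.7775
Fraction lost = 1 − 0.7775 = 0.2225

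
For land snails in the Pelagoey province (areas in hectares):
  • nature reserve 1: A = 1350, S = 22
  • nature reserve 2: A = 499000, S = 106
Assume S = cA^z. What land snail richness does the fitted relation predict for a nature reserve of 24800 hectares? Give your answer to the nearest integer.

48

z = ln(106/22) / ln(499000/1350) = 1.5724 / 5.9125 = 0.2659
c = 22 / 1350^0.2659 = 22 / 6.8 = 3.235
S₃ = 3.235 × 24800^0.2659 = 3.235 × 14.75 ≈ 47.71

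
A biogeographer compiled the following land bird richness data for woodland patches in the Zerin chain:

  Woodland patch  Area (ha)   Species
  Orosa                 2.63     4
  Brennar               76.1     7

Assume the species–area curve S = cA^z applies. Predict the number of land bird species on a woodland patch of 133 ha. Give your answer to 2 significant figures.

7.7

z = ln(7/4) / ln(76.1/2.63) = 0.5596 / 3.3651 = 0.1663
c = 4 / 2.63^0.1663 = 4 / 1.174 = 3.406
S₃ = 3.406 × 133^0.1663 = 3.406 × 2.255 ≈ 7.681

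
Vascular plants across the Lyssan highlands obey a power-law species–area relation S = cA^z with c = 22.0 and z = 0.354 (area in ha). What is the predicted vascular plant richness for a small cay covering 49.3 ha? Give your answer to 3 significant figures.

S = 22 × 49.3^0.354
ln S = ln 22 + 0.354 × ln 49.3 = 3.0910 + 0.354 × 3.8979 = 4.4709
S = e^4.4709 ≈ 87.44

87.4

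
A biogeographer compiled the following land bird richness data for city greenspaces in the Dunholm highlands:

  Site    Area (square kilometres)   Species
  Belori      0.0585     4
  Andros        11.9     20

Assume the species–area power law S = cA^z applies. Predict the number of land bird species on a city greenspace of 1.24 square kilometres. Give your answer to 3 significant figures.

z = ln(20/4) / ln(11.9/0.0585) = 1.6094 / 5.3153 = 0.3028
c = 4 / 0.0585^0.3028 = 4 / 0.4234 = 9.448
S₃ = 9.448 × 1.24^0.3028 = 9.448 × 1.067 ≈ 10.08

10.1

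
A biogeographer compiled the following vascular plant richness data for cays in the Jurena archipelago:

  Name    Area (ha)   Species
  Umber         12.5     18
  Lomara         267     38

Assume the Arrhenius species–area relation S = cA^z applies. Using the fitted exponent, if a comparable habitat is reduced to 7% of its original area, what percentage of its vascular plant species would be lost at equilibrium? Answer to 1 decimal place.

z = ln(38/18) / ln(267/12.5) = 0.7472 / 3.0615 = 0.2441
S_new/S_old = (A_new/A_old)^z = 0.07^0.2441 = exp(0.2441 × -2.6593) = 0.5225
Fraction lost = 1 − 0.5225 = 0.4775

47.7%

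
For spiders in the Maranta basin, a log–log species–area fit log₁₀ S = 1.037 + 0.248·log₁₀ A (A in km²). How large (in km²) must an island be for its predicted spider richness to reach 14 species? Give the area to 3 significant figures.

14 = 10.89 × A^0.248  ⇒  A^0.248 = 14/10.89 = 1.286
ln A = ln(1.286) / 0.248 = 0.2513 / 0.248 = 1.0132
A = e^1.0132 ≈ 2.754 km²

2.75 km²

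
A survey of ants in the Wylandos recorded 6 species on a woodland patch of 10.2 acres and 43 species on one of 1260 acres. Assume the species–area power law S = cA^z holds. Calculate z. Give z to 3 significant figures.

Taking logs: ln S = ln c + z ln A, so z = (ln S₂ − ln S₁)/(ln A₂ − ln A₁).
z = ln(43/6) / ln(1260/10.2) = ln(7.167) / ln(123.5) = 1.9694 / 4.8165 = 0.4089

0.409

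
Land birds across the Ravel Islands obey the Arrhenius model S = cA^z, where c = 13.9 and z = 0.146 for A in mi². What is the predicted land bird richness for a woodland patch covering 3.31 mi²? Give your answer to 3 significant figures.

16.6

S = 13.9 × 3.31^0.146 = 13.9 × 1.191 ≈ 16.55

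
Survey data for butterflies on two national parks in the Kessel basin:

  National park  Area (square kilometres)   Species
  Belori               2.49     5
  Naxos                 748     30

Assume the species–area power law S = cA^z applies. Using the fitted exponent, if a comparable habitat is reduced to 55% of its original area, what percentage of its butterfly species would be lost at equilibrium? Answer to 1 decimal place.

z = ln(30/5) / ln(748/2.49) = 1.7918 / 5.7051 = 0.3141
S_new/S_old = (A_new/A_old)^z = 0.55^0.3141 = exp(0.3141 × -0.5978) = 0.8288
Fraction lost = 1 − 0.8288 = 0.1712

17.1%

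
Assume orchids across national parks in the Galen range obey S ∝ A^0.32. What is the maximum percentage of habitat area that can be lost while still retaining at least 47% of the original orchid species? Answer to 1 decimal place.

90.6%

Need (A_new/A_old)^0.32 = 0.47, so A_new/A_old = 0.47^(1/0.32) = 0.47^3.125
ln(A_new/A_old) = ln 0.47 / 0.32 = -0.7550 / 0.32 = -2.3594
A_new/A_old = e^-2.3594 ≈ 0.09447
Fraction that can be lost = 1 − 0.09447 = 0.9055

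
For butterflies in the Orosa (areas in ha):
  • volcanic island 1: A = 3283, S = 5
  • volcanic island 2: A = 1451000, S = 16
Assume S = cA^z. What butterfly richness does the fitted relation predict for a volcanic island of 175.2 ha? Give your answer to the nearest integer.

3

z = ln(16/5) / ln(1451000/3283) = 1.1632 / 6.0913 = 0.1910
c = 5 / 3283^0.1910 = 5 / 4.693 = 1.065
S₃ = 1.065 × 175.2^0.1910 = 1.065 × 2.682 ≈ 2.857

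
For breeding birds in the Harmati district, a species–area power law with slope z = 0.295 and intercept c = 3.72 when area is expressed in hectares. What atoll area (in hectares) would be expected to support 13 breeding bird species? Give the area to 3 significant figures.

69.5 hectares

13 = 3.72 × A^0.295  ⇒  A^0.295 = 13/3.72 = 3.495
ln A = ln(3.495) / 0.295 = 1.2512 / 0.295 = 4.2414
A = e^4.2414 ≈ 69.51 hectares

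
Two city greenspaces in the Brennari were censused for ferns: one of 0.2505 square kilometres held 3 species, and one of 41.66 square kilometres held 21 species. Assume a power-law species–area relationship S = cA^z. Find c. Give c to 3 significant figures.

5.08

z = ln(S₂/S₁) / ln(A₂/A₁) = ln(21/3) / ln(41.66/0.2505) = 1.9459 / 5.1138 = 0.3805
c = S₁ / A₁^z = 3 / 0.2505^0.3805 = 3 / 0.5905 = 5.08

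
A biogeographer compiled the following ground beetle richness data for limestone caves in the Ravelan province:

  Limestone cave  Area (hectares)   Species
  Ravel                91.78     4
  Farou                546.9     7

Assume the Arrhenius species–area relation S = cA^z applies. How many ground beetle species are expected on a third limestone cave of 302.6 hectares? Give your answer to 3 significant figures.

z = ln(7/4) / ln(546.9/91.78) = 0.5596 / 1.7849 = 0.3135
c = 4 / 91.78^0.3135 = 4 / 4.125 = 0.9698
S₃ = 0.9698 × 302.6^0.3135 = 0.9698 × 5.996 ≈ 5.814

5.81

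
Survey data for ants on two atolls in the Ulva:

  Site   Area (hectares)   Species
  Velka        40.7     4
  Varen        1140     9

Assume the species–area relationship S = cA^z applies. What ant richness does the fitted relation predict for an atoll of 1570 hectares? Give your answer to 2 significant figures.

9.7

z = ln(9/4) / ln(1140/40.7) = 0.8109 / 3.3326 = 0.2433
c = 4 / 40.7^0.2433 = 4 / 2.464 = 1.623
S₃ = 1.623 × 1570^0.2433 = 1.623 × 5.993 ≈ 9.729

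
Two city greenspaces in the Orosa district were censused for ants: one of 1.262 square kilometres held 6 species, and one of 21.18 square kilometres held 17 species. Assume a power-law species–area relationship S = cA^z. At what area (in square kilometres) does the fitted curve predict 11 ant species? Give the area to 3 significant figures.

6.52 square kilometres

z = ln(17/6) / ln(21.18/1.262) = 1.0415 / 2.8204 = 0.3693
c = 6 / 1.262^0.3693 = 6 / 1.09 = 5.506
A = (11/5.506)^(1/0.3693) ⇒ ln A = ln(1.998)/0.3693 = 1.8742
A = e^1.8742 ≈ 6.515 square kilometres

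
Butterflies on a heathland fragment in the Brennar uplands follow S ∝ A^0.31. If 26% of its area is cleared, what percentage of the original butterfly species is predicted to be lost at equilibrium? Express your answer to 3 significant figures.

8.91%

S_new/S_old = (A_new/A_old)^z = 0.74^0.31
= exp(0.31 × ln 0.74) = exp(0.31 × -0.3011) = exp(-0.0933) ≈ 0.9109
Fraction lost = 1 − 0.9109 = 0.08912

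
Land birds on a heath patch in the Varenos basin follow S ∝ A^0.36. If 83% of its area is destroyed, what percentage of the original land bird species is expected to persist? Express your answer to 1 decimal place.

52.8%

S_new/S_old = (A_new/A_old)^z = 0.17^0.36
= exp(0.36 × ln 0.17) = exp(0.36 × -1.7720) = exp(-0.6379) ≈ 0.5284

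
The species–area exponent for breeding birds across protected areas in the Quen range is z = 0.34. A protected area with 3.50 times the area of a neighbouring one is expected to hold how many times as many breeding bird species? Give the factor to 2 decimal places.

1.53

S₂/S₁ = (A₂/A₁)^z = 3.5^0.34
ln(S₂/S₁) = 0.34 × ln 3.5 = 0.34 × 1.2528 = 0.4259
S₂/S₁ = e^0.4259 ≈ 1.531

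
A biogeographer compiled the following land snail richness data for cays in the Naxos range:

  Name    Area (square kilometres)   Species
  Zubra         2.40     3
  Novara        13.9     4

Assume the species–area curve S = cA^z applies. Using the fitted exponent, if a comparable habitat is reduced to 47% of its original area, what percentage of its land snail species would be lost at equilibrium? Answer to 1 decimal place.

11.6%

z = ln(4/3) / ln(13.9/2.4) = 0.2877 / 1.7564 = 0.1638
S_new/S_old = (A_new/A_old)^z = 0.47^0.1638 = exp(0.1638 × -0.7550) = 0.8837
Fraction lost = 1 − 0.8837 = 0.1163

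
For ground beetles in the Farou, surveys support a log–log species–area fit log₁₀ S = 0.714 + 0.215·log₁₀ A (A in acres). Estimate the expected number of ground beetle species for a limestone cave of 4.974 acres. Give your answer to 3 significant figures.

7.31

S = 5.176 × 4.974^0.215
ln S = ln 5.176 + 0.215 × ln 4.974 = 1.6440 + 0.215 × 1.6042 = 1.9890
S = e^1.9890 ≈ 7.308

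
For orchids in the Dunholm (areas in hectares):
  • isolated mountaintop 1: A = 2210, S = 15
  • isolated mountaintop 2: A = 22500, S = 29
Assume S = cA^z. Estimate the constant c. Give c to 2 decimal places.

z = ln(S₂/S₁) / ln(A₂/A₁) = ln(29/15) / ln(22500/2210) = 0.6592 / 2.3205 = 0.2841
c = S₁ / A₁^z = 15 / 2210^0.2841 = 15 / 8.915 = 1.683

1.68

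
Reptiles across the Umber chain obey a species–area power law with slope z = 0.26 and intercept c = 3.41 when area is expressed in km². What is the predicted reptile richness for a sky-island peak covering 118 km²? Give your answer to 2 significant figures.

S = 3.41 × 118^0.26
ln S = ln 3.41 + 0.26 × ln 118 = 1.2267 + 0.26 × 4.7707 = 2.4671
S = e^2.4671 ≈ 11.79

12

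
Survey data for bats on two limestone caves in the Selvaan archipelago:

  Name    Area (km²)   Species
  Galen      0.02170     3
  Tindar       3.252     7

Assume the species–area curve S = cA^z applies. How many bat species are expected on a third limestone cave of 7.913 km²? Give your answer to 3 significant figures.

8.14

z = ln(7/3) / ln(3.252/0.0217) = 0.8473 / 5.0097 = 0.1691
c = 3 / 0.0217^0.1691 = 3 / 0.5232 = 5.734
S₃ = 5.734 × 7.913^0.1691 = 5.734 × 1.419 ≈ 8.136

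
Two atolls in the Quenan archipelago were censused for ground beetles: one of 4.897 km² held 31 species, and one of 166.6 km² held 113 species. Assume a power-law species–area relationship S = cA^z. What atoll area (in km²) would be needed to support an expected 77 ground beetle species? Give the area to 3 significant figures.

58.5 km²

z = ln(113/31) / ln(166.6/4.897) = 1.2934 / 3.5270 = 0.3667
c = 31 / 4.897^0.3667 = 31 / 1.791 = 17.31
A = (77/17.31)^(1/0.3667) ⇒ ln A = ln(4.448)/0.3667 = 4.0696
A = e^4.0696 ≈ 58.53 km²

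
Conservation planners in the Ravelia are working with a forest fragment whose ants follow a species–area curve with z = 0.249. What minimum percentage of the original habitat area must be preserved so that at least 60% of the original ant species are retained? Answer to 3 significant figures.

Need (A_new/A_old)^0.249 = 0.6, so A_new/A_old = 0.6^(1/0.249) = 0.6^4.016
ln(A_new/A_old) = ln 0.6 / 0.249 = -0.5108 / 0.249 = -2.0515
A_new/A_old = e^-2.0515 ≈ 0.1285

12.9%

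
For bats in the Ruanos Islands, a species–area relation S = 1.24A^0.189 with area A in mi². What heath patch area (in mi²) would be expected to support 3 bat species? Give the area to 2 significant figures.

110 mi²

3 = 1.24 × A^0.189  ⇒  A^0.189 = 3/1.24 = 2.419
ln A = ln(2.419) / 0.189 = 0.8835 / 0.189 = 4.6746
A = e^4.6746 ≈ 107.2 mi²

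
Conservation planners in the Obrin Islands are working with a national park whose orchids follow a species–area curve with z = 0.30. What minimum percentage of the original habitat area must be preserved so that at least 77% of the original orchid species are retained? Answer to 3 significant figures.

Need (A_new/A_old)^0.3 = 0.77, so A_new/A_old = 0.77^(1/0.3) = 0.77^3.333
ln(A_new/A_old) = ln 0.77 / 0.3 = -0.2614 / 0.3 = -0.8712
A_new/A_old = e^-0.8712 ≈ 0.4184

41.8%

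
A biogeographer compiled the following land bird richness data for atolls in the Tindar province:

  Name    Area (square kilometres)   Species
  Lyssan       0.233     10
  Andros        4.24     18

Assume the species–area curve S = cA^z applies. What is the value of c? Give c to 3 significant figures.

13.4

z = ln(S₂/S₁) / ln(A₂/A₁) = ln(18/10) / ln(4.24/0.233) = 0.5878 / 2.9013 = 0.2026
c = S₁ / A₁^z = 10 / 0.233^0.2026 = 10 / 0.7444 = 13.43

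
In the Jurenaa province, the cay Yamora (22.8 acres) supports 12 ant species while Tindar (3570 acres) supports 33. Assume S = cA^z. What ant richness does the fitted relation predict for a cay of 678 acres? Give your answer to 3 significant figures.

z = ln(33/12) / ln(3570/22.8) = 1.0116 / 5.0536 = 0.2002
c = 12 / 22.8^0.2002 = 12 / 1.87 = 6.417
S₃ = 6.417 × 678^0.2002 = 6.417 × 3.688 ≈ 23.66

23.7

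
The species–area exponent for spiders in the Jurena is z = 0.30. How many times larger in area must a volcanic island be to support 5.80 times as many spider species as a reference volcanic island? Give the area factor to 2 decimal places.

(A₂/A₁)^0.3 = 5.8, so A₂/A₁ = 5.8^(1/0.3) = 5.8^3.333
ln(A₂/A₁) = ln 5.8 / 0.3 = 1.7579 / 0.3 = 5.8595
A₂/A₁ = e^5.8595 ≈ 350.6

350.56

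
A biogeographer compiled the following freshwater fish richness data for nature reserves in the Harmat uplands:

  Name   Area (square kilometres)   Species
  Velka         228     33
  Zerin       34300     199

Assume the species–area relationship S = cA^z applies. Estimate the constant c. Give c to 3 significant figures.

4.71

z = ln(S₂/S₁) / ln(A₂/A₁) = ln(199/33) / ln(34300/228) = 1.7968 / 5.0136 = 0.3584
c = S₁ / A₁^z = 33 / 228^0.3584 = 33 / 6.999 = 4.715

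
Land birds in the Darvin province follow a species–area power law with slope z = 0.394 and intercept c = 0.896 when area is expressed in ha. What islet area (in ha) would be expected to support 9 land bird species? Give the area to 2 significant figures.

9 = 0.896 × A^0.394  ⇒  A^0.394 = 9/0.896 = 10.04
ln A = ln(10.04) / 0.394 = 2.3070 / 0.394 = 5.8554
A = e^5.8554 ≈ 349.1 ha

350 ha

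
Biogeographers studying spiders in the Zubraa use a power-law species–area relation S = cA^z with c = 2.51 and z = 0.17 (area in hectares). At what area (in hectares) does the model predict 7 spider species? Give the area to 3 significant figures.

417 hectares

7 = 2.51 × A^0.17  ⇒  A^0.17 = 7/2.51 = 2.789
ln A = ln(2.789) / 0.17 = 1.0256 / 0.17 = 6.0331
A = e^6.0331 ≈ 417 hectares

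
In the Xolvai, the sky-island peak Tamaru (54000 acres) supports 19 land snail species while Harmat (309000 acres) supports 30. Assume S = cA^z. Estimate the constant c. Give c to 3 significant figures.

1.10

z = ln(S₂/S₁) / ln(A₂/A₁) = ln(30/19) / ln(309000/54000) = 0.4568 / 1.7444 = 0.2618
c = S₁ / A₁^z = 19 / 54000^0.2618 = 19 / 17.34 = 1.095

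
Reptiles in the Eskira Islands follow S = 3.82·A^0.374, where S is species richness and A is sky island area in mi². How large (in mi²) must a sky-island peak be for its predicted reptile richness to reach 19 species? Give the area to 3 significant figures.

19 = 3.82 × A^0.374  ⇒  A^0.374 = 19/3.82 = 4.974
ln A = ln(4.974) / 0.374 = 1.6042 / 0.374 = 4.2893
A = e^4.2893 ≈ 72.91 mi²

72.9 mi²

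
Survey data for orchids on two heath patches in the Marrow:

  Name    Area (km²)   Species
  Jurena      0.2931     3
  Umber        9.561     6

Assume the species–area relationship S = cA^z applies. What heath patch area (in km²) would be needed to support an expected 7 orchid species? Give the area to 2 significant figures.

21 km²

z = ln(6/3) / ln(9.561/0.2931) = 0.6931 / 3.4849 = 0.1989
c = 3 / 0.2931^0.1989 = 3 / 0.7834 = 3.829
A = (7/3.829)^(1/0.1989) ⇒ ln A = ln(1.828)/0.1989 = 3.0327
A = e^3.0327 ≈ 20.75 km²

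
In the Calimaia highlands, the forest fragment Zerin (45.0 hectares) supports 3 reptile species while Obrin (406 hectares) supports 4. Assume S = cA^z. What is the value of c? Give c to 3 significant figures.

1.82

z = ln(S₂/S₁) / ln(A₂/A₁) = ln(4/3) / ln(406/45) = 0.2877 / 2.1997 = 0.1308
c = S₁ / A₁^z = 3 / 45^0.1308 = 3 / 1.645 = 1.824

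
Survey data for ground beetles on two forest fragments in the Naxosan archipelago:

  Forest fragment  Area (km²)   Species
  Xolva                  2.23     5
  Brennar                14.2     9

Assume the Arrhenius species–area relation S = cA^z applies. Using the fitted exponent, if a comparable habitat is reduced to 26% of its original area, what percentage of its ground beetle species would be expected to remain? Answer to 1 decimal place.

z = ln(9/5) / ln(14.2/2.23) = 0.5878 / 1.8512 = 0.3175
S_new/S_old = (A_new/A_old)^z = 0.26^0.3175 = exp(0.3175 × -1.3471) = 0.652

65.2%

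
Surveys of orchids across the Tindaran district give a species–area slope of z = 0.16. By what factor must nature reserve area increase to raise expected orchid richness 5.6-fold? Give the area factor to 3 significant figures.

(A₂/A₁)^0.16 = 5.6, so A₂/A₁ = 5.6^(1/0.16) = 5.6^6.25
ln(A₂/A₁) = ln 5.6 / 0.16 = 1.7228 / 0.16 = 10.7673
A₂/A₁ = e^10.7673 ≈ 47443

47400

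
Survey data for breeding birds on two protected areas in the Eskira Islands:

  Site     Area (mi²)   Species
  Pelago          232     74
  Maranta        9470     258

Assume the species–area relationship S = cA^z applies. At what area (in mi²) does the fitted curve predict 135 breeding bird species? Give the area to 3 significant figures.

z = ln(258/74) / ln(9470/232) = 1.2489 / 3.7091 = 0.3367
c = 74 / 232^0.3367 = 74 / 6.259 = 11.82
A = (135/11.82)^(1/0.3367) ⇒ ln A = ln(11.42)/0.3367 = 7.2323
A = e^7.2323 ≈ 1383 mi²

1380 mi²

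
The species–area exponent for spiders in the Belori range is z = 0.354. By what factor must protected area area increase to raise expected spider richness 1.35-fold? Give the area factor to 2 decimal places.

(A₂/A₁)^0.354 = 1.35, so A₂/A₁ = 1.35^(1/0.354) = 1.35^2.825
ln(A₂/A₁) = ln 1.35 / 0.354 = 0.3001 / 0.354 = 0.8478
A₂/A₁ = e^0.8478 ≈ 2.334

2.33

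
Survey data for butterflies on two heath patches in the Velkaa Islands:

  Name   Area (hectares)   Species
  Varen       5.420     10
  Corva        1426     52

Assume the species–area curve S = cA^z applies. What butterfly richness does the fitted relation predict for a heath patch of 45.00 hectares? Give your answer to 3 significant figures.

z = ln(52/10) / ln(1426/5.42) = 1.6487 / 5.5725 = 0.2959
c = 10 / 5.42^0.2959 = 10 / 1.649 = 6.065
S₃ = 6.065 × 45^0.2959 = 6.065 × 3.084 ≈ 18.7

18.7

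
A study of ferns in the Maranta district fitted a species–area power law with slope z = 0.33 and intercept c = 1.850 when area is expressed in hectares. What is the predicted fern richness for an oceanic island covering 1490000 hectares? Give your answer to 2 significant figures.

200

S = 1.85 × 1490000^0.33 = 1.85 × 108.9 ≈ 201.5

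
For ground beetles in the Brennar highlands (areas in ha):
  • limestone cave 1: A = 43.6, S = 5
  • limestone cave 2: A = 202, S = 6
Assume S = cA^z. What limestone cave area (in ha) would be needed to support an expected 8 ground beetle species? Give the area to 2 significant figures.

z = ln(6/5) / ln(202/43.6) = 0.1823 / 1.5332 = 0.1189
c = 5 / 43.6^0.1189 = 5 / 1.567 = 3.192
A = (8/3.192)^(1/0.1189) ⇒ ln A = ln(2.507)/0.1189 = 7.7275
A = e^7.7275 ≈ 2270 ha

2300 ha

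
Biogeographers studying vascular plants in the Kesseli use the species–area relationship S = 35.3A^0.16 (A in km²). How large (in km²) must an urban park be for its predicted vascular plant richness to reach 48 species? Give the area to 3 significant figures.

48 = 35.3 × A^0.16  ⇒  A^0.16 = 48/35.3 = 1.36
ln A = ln(1.36) / 0.16 = 0.3073 / 0.16 = 1.9207
A = e^1.9207 ≈ 6.826 km²

6.83 km²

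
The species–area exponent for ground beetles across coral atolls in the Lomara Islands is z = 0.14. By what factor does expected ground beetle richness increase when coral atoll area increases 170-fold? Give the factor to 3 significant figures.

S₂/S₁ = (A₂/A₁)^z = 170^0.14
ln(S₂/S₁) = 0.14 × ln 170 = 0.14 × 5.1358 = 0.7190
S₂/S₁ = e^0.7190 ≈ 2.052

2.05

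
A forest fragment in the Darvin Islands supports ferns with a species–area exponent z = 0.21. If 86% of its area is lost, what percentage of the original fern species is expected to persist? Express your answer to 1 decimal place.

S_new/S_old = (A_new/A_old)^z = 0.14^0.21
= exp(0.21 × ln 0.14) = exp(0.21 × -1.9661) = exp(-0.4129) ≈ 0.6617

66.2%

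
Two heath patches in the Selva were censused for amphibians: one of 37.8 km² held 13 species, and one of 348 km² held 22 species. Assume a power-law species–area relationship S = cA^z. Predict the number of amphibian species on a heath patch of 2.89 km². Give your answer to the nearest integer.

z = ln(22/13) / ln(348/37.8) = 0.5261 / 2.2199 = 0.2370
c = 13 / 37.8^0.2370 = 13 / 2.365 = 5.497
S₃ = 5.497 × 2.89^0.2370 = 5.497 × 1.286 ≈ 7.068

7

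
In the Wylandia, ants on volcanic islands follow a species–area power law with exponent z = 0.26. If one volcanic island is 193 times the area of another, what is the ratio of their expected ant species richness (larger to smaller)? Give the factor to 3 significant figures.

S₂/S₁ = (A₂/A₁)^z = 193^0.26
ln(S₂/S₁) = 0.26 × ln 193 = 0.26 × 5.2627 = 1.3683
S₂/S₁ = e^1.3683 ≈ 3.929

3.93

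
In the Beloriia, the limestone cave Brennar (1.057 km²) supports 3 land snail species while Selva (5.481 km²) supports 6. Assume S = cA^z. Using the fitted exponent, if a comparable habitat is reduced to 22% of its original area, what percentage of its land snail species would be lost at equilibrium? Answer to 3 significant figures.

47.1%

z = ln(6/3) / ln(5.481/1.057) = 0.6931 / 1.6459 = 0.4211
S_new/S_old = (A_new/A_old)^z = 0.22^0.4211 = exp(0.4211 × -1.5141) = 0.5285
Fraction lost = 1 − 0.5285 = 0.4715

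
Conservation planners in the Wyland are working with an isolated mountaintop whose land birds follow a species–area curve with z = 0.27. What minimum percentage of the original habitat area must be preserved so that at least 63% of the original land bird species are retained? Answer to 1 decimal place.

18.1%

Need (A_new/A_old)^0.27 = 0.63, so A_new/A_old = 0.63^(1/0.27) = 0.63^3.704
ln(A_new/A_old) = ln 0.63 / 0.27 = -0.4620 / 0.27 = -1.7112
A_new/A_old = e^-1.7112 ≈ 0.1806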